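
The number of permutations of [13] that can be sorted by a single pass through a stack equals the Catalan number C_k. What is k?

Stack-sortable permutations are exactly the 231-avoiding ones, counted by C_n; here n = 13.

13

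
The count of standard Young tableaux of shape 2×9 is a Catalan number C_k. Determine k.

9

By the hook-length formula (or a Dyck-path bijection), SYT of shape 2×9 number C_9.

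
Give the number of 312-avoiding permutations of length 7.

Permutations of [n] avoiding any single length-3 pattern are counted by C_n; here n = 7.
C_7 = C_6 · 2(2·6+1)/(6+2) = 132 · 26/8 = 429.

429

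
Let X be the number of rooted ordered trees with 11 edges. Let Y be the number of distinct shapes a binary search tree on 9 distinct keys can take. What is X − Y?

53924

A rooted plane tree with 11 edges has 12 nodes, and the count is C_11. So X = C_11 = 58786.
Rooted binary trees with 9 nodes (each child slot possibly empty) number C_9. So Y = C_9 = 4862.
X − Y = 58786 − 4862 = 53924.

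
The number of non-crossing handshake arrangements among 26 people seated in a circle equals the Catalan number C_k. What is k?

Non-crossing handshake pairings of 2n people are counted by C_n; 26 people gives n = 13.

13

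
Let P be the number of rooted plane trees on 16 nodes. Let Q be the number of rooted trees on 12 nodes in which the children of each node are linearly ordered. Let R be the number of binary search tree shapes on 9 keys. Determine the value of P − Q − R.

Rooted ordered (plane) trees on m nodes have m−1 edges and are counted by C_{m−1}; m = 16 gives C_15. So P = C_15 = 9694845.
Rooted ordered (plane) trees on m nodes have m−1 edges and are counted by C_{m−1}; m = 12 gives C_11. So Q = C_11 = 58786.
Binary trees (left/right distinguished) on n nodes are counted by C_n; here n = 9. So R = C_9 = 4862.
P − Q − R = 9694845 − 58786 − 4862 = 9631197.

9631197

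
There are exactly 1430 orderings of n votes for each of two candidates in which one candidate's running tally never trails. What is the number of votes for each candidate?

8

Such ballot sequences with n votes each are counted by C_n; 1430 = C_8.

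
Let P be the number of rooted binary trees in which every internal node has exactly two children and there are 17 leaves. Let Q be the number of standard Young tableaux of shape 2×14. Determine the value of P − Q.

Full binary trees with 17 leaves have 17−1 = 16 internal nodes, so there are C_16 of them. So P = C_16 = 35357670.
Standard Young tableaux of shape 2×n are counted by C_n; here n = 14. So Q = C_14 = 2674440.
P − Q = 35357670 − 2674440 = 32683230.

32683230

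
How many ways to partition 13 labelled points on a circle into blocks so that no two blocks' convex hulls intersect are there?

742900

The non-crossing partitions of [13] form a lattice of size C_13.
C_13 = 742900.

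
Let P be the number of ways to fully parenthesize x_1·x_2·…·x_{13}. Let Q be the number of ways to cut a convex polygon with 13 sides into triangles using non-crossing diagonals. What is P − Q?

149226

Ways to associate a product of 13 factors correspond to binary trees on 13 leaves, so the count is C_12. So P = C_12 = 208012.
A convex 13-gon is triangulated into 11 triangles, and the number of such triangulations is the Catalan number C_{13−2} = C_11. So Q = C_11 = 58786.
P − Q = 208012 − 58786 = 149226.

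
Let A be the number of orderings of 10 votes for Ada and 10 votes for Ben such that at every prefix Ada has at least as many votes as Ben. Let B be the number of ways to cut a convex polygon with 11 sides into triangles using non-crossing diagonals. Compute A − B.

11934

Ballot sequences with n votes each where one side never trails are Dyck words, counted by C_n; here n = 10. So A = C_10 = 16796.
A convex 11-gon is triangulated into 9 triangles, and the number of such triangulations is the Catalan number C_{11−2} = C_9. So B = C_9 = 4862.
A − B = 16796 − 4862 = 11934.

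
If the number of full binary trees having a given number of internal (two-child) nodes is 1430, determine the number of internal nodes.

Full binary trees with n internal nodes are counted by C_n. Since C_8 = 1430, the index is 8.

8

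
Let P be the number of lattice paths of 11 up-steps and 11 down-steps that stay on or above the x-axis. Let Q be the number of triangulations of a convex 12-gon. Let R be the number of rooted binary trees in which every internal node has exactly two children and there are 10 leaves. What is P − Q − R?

Dyck paths of semilength n (length 2n) are counted by C_n; here n = 11. So P = C_11 = 58786.
The number of triangulations of a 12-gon is the Catalan number C_10 (index = sides − 2). So Q = C_10 = 16796.
A full binary tree with L leaves has L−1 internal nodes and is counted by C_{L−1}; L = 10 gives C_9. So R = C_9 = 4862.
P − Q − R = 58786 − 16796 − 4862 = 37128.

37128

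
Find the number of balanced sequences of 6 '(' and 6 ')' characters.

132

With 6 pairs the number of balanced bracket strings is the Catalan number C_6.
C_6 = C(12,6)/7 = 924/7 = 132.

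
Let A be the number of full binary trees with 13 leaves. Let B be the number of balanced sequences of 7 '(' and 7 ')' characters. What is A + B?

Full binary trees with 13 leaves have 13−1 = 12 internal nodes, so there are C_12 of them. So A = C_12 = 208012.
With 7 pairs the number of balanced bracket strings is the Catalan number C_7. So B = C_7 = 429.
A + B = 208012 + 429 = 208441.

208441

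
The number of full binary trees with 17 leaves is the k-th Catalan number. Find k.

Full binary trees with 17 leaves have 17−1 = 16 internal nodes, so there are C_16 of them.

16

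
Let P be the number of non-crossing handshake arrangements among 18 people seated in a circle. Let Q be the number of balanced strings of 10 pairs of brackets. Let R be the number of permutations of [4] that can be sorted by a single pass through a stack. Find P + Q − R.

21644

With 18 = 2·9 people, non-crossing handshake pairings are non-crossing perfect matchings on a circle, counted by C_9. So P = C_9 = 4862.
A balanced arrangement of 10 bracket pairs is a Dyck word of semilength 10, so the count is C_10. So Q = C_10 = 16796.
Stack-sortable permutations are exactly the 231-avoiding ones, counted by C_n; here n = 4. So R = C_4 = 14.
P + Q − R = 4862 + 16796 − 14 = 21644.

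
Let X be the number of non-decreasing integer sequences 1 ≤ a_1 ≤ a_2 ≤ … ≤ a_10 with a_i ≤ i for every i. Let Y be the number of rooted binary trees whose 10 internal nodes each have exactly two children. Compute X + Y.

Weakly increasing sequences with a_i ≤ i biject with Dyck paths of semilength 10, so there are C_10. So X = C_10 = 16796.
The number of full binary trees on 10 internal nodes is the Catalan number C_10. So Y = C_10 = 16796.
X + Y = 16796 + 16796 = 33592.

33592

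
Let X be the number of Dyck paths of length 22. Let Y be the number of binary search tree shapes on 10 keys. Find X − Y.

41990

Dyck paths of semilength n (length 2n) are counted by C_n; here n = 11. So X = C_11 = 58786.
There are C_n binary search tree shapes on n keys; with n = 10 that is C_10. So Y = C_10 = 16796.
X − Y = 58786 − 16796 = 41990.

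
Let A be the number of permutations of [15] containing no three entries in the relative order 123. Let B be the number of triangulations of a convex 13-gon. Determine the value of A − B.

9636059

For any fixed pattern of length 3, the pattern-avoiding permutations of [15] number C_15. So A = C_15 = 9694845.
A convex 13-gon is triangulated into 11 triangles, and the number of such triangulations is the Catalan number C_{13−2} = C_11. So B = C_11 = 58786.
A − B = 9694845 − 58786 = 9636059.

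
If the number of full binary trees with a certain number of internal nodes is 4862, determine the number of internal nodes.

9

Full binary trees with n internal nodes are counted by C_n; 4862 = C_9.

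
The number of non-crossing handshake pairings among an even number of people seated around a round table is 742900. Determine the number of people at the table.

26

Non-crossing handshake pairings of 2n people are counted by C_n. The Catalan number equal to 742900 is C_13.
So n = 13, and there are 2n = 26 people.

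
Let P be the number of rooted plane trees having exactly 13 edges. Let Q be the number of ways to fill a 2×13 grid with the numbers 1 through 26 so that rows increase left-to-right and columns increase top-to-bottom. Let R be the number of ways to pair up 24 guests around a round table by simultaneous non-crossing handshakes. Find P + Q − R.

Rooted ordered trees with n edges are counted by C_n; here n = 13. So P = C_13 = 742900.
Standard Young tableaux of shape 2×n are counted by C_n; here n = 13. So Q = C_13 = 742900.
With 24 = 2·12 people, non-crossing handshake pairings are non-crossing perfect matchings on a circle, counted by C_12. So R = C_12 = 208012.
P + Q − R = 742900 + 742900 − 208012 = 1277788.

1277788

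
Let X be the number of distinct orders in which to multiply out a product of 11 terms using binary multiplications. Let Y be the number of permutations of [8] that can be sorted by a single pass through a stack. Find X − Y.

15366

Parenthesizations of m factors correspond to full binary trees with m leaves, counted by C_{m−1}; m = 11 gives C_10. So X = C_10 = 16796.
Stack-sortable permutations are exactly the 231-avoiding ones, counted by C_n; here n = 8. So Y = C_8 = 1430.
X − Y = 16796 − 1430 = 15366.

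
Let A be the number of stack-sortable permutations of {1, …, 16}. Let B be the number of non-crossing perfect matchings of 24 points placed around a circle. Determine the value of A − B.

35149658

Stack-sortable permutations are exactly the 231-avoiding ones, counted by C_n; here n = 16. So A = C_16 = 35357670.
Non-crossing perfect matchings of 2n points on a circle are counted by C_n; with 24 points, n = 12. So B = C_12 = 208012.
A − B = 35357670 − 208012 = 35149658.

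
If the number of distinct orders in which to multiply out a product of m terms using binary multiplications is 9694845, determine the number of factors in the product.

Parenthesizations of m factors are counted by C_{m−1}; 9694845 = C_15.
So the index is 15, and the number of factors is 15 + 1 = 16.

16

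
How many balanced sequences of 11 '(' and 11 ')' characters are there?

With 11 pairs the number of balanced bracket strings is the Catalan number C_11.
C_11 = C(22,11)/12 = 705432/12 = 58786.

58786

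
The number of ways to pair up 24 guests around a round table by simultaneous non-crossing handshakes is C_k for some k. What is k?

12

With 24 = 2·12 people, non-crossing handshake pairings are non-crossing perfect matchings on a circle, counted by C_12.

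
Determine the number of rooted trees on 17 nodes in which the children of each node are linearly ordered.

35357670

Rooted ordered (plane) trees on m nodes have m−1 edges and are counted by C_{m−1}; m = 17 gives C_16.
C_16 = C(32,16)/17 = 601080390/17 = 35357670.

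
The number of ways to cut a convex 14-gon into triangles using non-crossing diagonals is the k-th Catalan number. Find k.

The number of triangulations of a 14-gon is the Catalan number C_12 (index = sides − 2).

12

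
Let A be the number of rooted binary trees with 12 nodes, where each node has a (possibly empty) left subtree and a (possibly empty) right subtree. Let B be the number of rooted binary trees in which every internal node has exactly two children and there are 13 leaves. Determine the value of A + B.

Rooted binary trees with 12 nodes (each child slot possibly empty) number C_12. So A = C_12 = 208012.
Full binary trees with 13 leaves have 13−1 = 12 internal nodes, so there are C_12 of them. So B = C_12 = 208012.
A + B = 208012 + 208012 = 416024.

416024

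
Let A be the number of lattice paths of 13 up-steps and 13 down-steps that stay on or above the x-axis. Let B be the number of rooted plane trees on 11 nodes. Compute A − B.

Paths of 13 up- and 13 down-steps that never dip below the axis are Dyck paths; their count is C_13. So A = C_13 = 742900.
Rooted ordered (plane) trees on m nodes have m−1 edges and are counted by C_{m−1}; m = 11 gives C_10. So B = C_10 = 16796.
A − B = 742900 − 16796 = 726104.

726104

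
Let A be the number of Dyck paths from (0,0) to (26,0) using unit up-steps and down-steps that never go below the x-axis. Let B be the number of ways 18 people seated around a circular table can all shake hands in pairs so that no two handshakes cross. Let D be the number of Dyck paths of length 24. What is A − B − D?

Dyck paths of semilength n (length 2n) are counted by C_n; here n = 13. So A = C_13 = 742900.
With 18 = 2·9 people, non-crossing handshake pairings are non-crossing perfect matchings on a circle, counted by C_9. So B = C_9 = 4862.
A Dyck path with 12 up-steps and 12 down-steps has semilength 12, so there are C_12 of them. So D = C_12 = 208012.
A − B − D = 742900 − 4862 − 208012 = 530026.

530026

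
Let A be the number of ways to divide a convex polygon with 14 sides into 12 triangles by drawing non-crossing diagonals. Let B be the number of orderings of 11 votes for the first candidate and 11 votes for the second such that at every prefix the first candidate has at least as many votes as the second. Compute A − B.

149226

A convex 14-gon is triangulated into 12 triangles, and the number of such triangulations is the Catalan number C_{14−2} = C_12. So A = C_12 = 208012.
Ballot sequences with n votes each where one side never trails are Dyck words, counted by C_n; here n = 11. So B = C_11 = 58786.
A − B = 208012 − 58786 = 149226.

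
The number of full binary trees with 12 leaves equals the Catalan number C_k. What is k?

Full binary trees with 12 leaves have 12−1 = 11 internal nodes, so there are C_11 of them.

11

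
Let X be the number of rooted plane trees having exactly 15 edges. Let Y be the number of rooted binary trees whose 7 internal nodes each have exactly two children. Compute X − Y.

Rooted ordered trees with n edges are counted by C_n; here n = 15. So X = C_15 = 9694845.
The number of full binary trees on 7 internal nodes is the Catalan number C_7. So Y = C_7 = 429.
X − Y = 9694845 − 429 = 9694416.

9694416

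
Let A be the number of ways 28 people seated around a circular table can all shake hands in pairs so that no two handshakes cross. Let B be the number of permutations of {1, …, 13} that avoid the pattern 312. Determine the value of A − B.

Non-crossing handshake pairings of 2n people are counted by C_n; 28 people gives n = 14. So A = C_14 = 2674440.
Permutations of [n] avoiding any single length-3 pattern are counted by C_n; here n = 13. So B = C_13 = 742900.
A − B = 2674440 − 742900 = 1931540.

1931540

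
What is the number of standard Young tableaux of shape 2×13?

742900

Standard Young tableaux of shape 2×n are counted by C_n; here n = 13.
C_13 = C_12 · 2(2·12+1)/(12+2) = 208012 · 50/14 = 742900.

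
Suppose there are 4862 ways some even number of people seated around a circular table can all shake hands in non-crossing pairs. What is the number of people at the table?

18

Non-crossing handshake pairings of 2n people are counted by C_n, and C_9 = 4862.
So n = 9, and there are 2n = 18 people.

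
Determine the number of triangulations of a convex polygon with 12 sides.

16796

A convex 12-gon is triangulated into 10 triangles, and the number of such triangulations is the Catalan number C_{12−2} = C_10.
C_10 = C(20,10)/11 = 184756/11 = 16796.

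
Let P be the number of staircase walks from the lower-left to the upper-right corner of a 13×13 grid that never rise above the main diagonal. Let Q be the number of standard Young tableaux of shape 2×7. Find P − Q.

Sub-diagonal monotone paths from (0,0) to (13,13) biject with Dyck paths of semilength 13, giving C_13. So P = C_13 = 742900.
Standard Young tableaux of shape 2×n are counted by C_n; here n = 7. So Q = C_7 = 429.
P − Q = 742900 − 429 = 742471.

742471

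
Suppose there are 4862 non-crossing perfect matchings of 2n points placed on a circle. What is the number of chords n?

9

Non-crossing pairings of 2n points on a circle are counted by C_n, and C_9 = 4862.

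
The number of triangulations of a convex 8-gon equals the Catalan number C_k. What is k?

6

A convex 8-gon is triangulated into 6 triangles, and the number of such triangulations is the Catalan number C_{8−2} = C_6.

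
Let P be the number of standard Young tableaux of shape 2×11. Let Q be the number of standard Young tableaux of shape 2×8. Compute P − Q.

By the hook-length formula (or a Dyck-path bijection), SYT of shape 2×11 number C_11. So P = C_11 = 58786.
By the hook-length formula (or a Dyck-path bijection), SYT of shape 2×8 number C_8. So Q = C_8 = 1430.
P − Q = 58786 − 1430 = 57356.

57356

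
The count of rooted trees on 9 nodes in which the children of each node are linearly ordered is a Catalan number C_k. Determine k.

8

Rooted ordered (plane) trees on m nodes have m−1 edges and are counted by C_{m−1}; m = 9 gives C_8.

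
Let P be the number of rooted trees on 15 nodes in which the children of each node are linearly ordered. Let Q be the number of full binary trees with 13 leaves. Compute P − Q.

2466428

Rooted ordered (plane) trees on m nodes have m−1 edges and are counted by C_{m−1}; m = 15 gives C_14. So P = C_14 = 2674440.
Full binary trees with 13 leaves have 13−1 = 12 internal nodes, so there are C_12 of them. So Q = C_12 = 208012.
P − Q = 2674440 − 208012 = 2466428.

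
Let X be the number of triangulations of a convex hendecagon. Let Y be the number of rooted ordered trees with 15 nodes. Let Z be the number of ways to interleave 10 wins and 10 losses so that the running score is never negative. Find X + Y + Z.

2696098

The number of triangulations of an 11-gon is the Catalan number C_9 (index = sides − 2). So X = C_9 = 4862.
A rooted plane tree on 15 nodes has 14 edges, and such trees are counted by C_14. So Y = C_14 = 2674440.
Reading a vote for the leader as '(' and for the other as ')' turns such a sequence into a balanced string of 10 pairs, so the count is C_10. So Z = C_10 = 16796.
X + Y + Z = 4862 + 2674440 + 16796 = 2696098.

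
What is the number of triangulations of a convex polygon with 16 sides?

The number of triangulations of a 16-gon is the Catalan number C_14 (index = sides − 2).
C_14 = C(28,14)/15 = 40116600/15 = 2674440.

2674440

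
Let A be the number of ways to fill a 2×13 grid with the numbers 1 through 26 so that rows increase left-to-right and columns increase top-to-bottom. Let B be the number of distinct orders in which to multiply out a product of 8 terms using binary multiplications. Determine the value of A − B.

742471

Standard Young tableaux of shape 2×n are counted by C_n; here n = 13. So A = C_13 = 742900.
Parenthesizations of m factors correspond to full binary trees with m leaves, counted by C_{m−1}; m = 8 gives C_7. So B = C_7 = 429.
A − B = 742900 − 429 = 742471.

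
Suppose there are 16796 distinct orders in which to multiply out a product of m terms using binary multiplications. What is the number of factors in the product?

11

Parenthesizations of m factors are counted by C_{m−1}, and C_10 = 16796.
So the index is 10, and the number of factors is 10 + 1 = 11.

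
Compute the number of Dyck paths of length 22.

58786

A Dyck path with 11 up-steps and 11 down-steps has semilength 11, so there are C_11 of them.
C_11 = C(22,11)/12 = 705432/12 = 58786.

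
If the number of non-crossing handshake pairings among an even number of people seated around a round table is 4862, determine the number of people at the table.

Non-crossing handshake pairings of 2n people are counted by C_n. The Catalan number equal to 4862 is C_9.
So n = 9, and there are 2n = 18 people.

18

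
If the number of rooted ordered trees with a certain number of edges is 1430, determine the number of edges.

8

Rooted ordered trees with n edges are counted by C_n; 1430 = C_8.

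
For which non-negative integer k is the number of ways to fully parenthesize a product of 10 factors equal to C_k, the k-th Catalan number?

9

Parenthesizations of m factors correspond to full binary trees with m leaves, counted by C_{m−1}; m = 10 gives C_9.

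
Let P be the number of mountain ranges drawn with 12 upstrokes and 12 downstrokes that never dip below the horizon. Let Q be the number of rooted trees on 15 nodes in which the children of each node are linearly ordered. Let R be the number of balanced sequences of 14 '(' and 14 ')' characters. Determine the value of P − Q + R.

208012

Dyck paths of semilength n (length 2n) are counted by C_n; here n = 12. So P = C_12 = 208012.
Rooted ordered (plane) trees on m nodes have m−1 edges and are counted by C_{m−1}; m = 15 gives C_14. So Q = C_14 = 2674440.
A balanced arrangement of 14 bracket pairs is a Dyck word of semilength 14, so the count is C_14. So R = C_14 = 2674440.
P − Q + R = 208012 − 2674440 + 2674440 = 208012.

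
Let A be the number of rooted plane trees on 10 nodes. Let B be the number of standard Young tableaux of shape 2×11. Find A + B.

63648

Rooted ordered (plane) trees on m nodes have m−1 edges and are counted by C_{m−1}; m = 10 gives C_9. So A = C_9 = 4862.
By the hook-length formula (or a Dyck-path bijection), SYT of shape 2×11 number C_11. So B = C_11 = 58786.
A + B = 4862 + 58786 = 63648.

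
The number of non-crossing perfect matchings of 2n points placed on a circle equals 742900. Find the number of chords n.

13

Non-crossing pairings of 2n points on a circle are counted by C_n; 742900 = C_13.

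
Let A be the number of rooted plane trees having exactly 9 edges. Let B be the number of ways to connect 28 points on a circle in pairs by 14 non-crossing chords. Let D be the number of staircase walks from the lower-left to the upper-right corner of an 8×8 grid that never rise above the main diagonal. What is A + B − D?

2677872

Rooted ordered trees with n edges are counted by C_n; here n = 9. So A = C_9 = 4862.
Non-crossing perfect matchings of 2n points on a circle are counted by C_n; with 28 points, n = 14. So B = C_14 = 2674440.
Monotone paths in an n×n grid that stay weakly below the diagonal are counted by C_n; here n = 8. So D = C_8 = 1430.
A + B − D = 4862 + 2674440 − 1430 = 2677872.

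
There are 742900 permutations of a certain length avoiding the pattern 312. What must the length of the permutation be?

13

Permutations of [n] avoiding a fixed length-3 pattern are counted by C_n. The Catalan number equal to 742900 is C_13.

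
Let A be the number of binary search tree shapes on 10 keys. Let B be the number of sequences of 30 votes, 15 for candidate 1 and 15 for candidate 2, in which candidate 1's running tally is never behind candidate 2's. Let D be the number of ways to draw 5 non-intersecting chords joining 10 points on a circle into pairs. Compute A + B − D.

9711599

There are C_n binary search tree shapes on n keys; with n = 10 that is C_10. So A = C_10 = 16796.
Ballot sequences with n votes each where one side never trails are Dyck words, counted by C_n; here n = 15. So B = C_15 = 9694845.
Non-crossing perfect matchings of 2n points on a circle are counted by C_n; with 10 points, n = 5. So D = C_5 = 42.
A + B − D = 16796 + 9694845 − 42 = 9711599.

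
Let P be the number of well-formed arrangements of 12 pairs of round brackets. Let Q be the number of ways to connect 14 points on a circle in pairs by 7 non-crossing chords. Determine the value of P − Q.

Balanced strings of n pairs of brackets are counted by C_n; here n = 12. So P = C_12 = 208012.
Pairing 14 circle points by 7 non-crossing chords gives C_7 matchings. So Q = C_7 = 429.
P − Q = 208012 − 429 = 207583.

207583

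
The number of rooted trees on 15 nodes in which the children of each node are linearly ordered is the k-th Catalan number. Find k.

A rooted plane tree on 15 nodes has 14 edges, and such trees are counted by C_14.

14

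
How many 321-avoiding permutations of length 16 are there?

For any fixed pattern of length 3, the pattern-avoiding permutations of [16] number C_16.
C_16 = 35357670.

35357670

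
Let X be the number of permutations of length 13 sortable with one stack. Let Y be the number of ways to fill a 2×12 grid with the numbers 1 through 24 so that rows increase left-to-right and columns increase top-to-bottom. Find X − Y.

534888

Stack-sortable permutations are exactly the 231-avoiding ones, counted by C_n; here n = 13. So X = C_13 = 742900.
Standard Young tableaux of shape 2×n are counted by C_n; here n = 12. So Y = C_12 = 208012.
X − Y = 742900 − 208012 = 534888.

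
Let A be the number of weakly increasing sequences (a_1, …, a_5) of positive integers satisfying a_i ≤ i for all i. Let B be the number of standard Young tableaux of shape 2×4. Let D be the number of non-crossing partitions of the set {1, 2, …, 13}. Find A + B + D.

742956

Such sub-staircase sequences of length n are counted by C_n; here n = 5. So A = C_5 = 42.
By the hook-length formula (or a Dyck-path bijection), SYT of shape 2×4 number C_4. So B = C_4 = 14.
The non-crossing partitions of [13] form a lattice of size C_13. So D = C_13 = 742900.
A + B + D = 42 + 14 + 742900 = 742956.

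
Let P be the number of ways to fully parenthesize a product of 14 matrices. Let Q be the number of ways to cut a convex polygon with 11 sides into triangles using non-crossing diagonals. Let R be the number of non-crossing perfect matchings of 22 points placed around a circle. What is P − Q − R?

679252

Bracketing 14 factors into binary products is counted by C_{14−1} = C_13. So P = C_13 = 742900.
A convex 11-gon is triangulated into 9 triangles, and the number of such triangulations is the Catalan number C_{11−2} = C_9. So Q = C_9 = 4862.
Pairing 22 circle points by 11 non-crossing chords gives C_11 matchings. So R = C_11 = 58786.
P − Q − R = 742900 − 4862 − 58786 = 679252.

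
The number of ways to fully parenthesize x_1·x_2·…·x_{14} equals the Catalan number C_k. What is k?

Ways to associate a product of 14 factors correspond to binary trees on 14 leaves, so the count is C_13.

13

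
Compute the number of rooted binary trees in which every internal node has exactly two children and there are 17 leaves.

A full binary tree with L leaves has L−1 internal nodes and is counted by C_{L−1}; L = 17 gives C_16.
C_16 = 35357670.

35357670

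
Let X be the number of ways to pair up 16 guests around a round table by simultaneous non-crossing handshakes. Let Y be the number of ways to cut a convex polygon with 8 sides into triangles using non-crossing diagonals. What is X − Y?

1298

With 16 = 2·8 people, non-crossing handshake pairings are non-crossing perfect matchings on a circle, counted by C_8. So X = C_8 = 1430.
Triangulations of a convex m-gon are counted by C_{m−2}; with m = 8 this is C_6. So Y = C_6 = 132.
X − Y = 1430 − 132 = 1298.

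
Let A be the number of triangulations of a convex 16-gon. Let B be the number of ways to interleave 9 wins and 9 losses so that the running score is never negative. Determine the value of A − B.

2669578

Triangulations of a convex m-gon are counted by C_{m−2}; with m = 16 this is C_14. So A = C_14 = 2674440.
Ballot sequences with n votes each where one side never trails are Dyck words, counted by C_n; here n = 9. So B = C_9 = 4862.
A − B = 2674440 − 4862 = 2669578.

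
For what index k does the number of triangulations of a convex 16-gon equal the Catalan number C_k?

14

Triangulations of a convex m-gon are counted by C_{m−2}; with m = 16 this is C_14.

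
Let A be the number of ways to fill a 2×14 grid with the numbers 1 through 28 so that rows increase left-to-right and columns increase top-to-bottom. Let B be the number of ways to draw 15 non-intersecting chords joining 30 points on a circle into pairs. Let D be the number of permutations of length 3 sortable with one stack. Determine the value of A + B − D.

Standard Young tableaux of shape 2×n are counted by C_n; here n = 14. So A = C_14 = 2674440.
Pairing 30 circle points by 15 non-crossing chords gives C_15 matchings. So B = C_15 = 9694845.
By Knuth's characterisation, the stack-sortable permutations of length 3 are the 231-avoiders, numbering C_3. So D = C_3 = 5.
A + B − D = 2674440 + 9694845 − 5 = 12369280.

12369280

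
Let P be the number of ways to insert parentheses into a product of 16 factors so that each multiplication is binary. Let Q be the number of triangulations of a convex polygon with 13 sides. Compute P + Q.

9753631

Parenthesizations of m factors correspond to full binary trees with m leaves, counted by C_{m−1}; m = 16 gives C_15. So P = C_15 = 9694845.
A convex 13-gon is triangulated into 11 triangles, and the number of such triangulations is the Catalan number C_{13−2} = C_11. So Q = C_11 = 58786.
P + Q = 9694845 + 58786 = 9753631.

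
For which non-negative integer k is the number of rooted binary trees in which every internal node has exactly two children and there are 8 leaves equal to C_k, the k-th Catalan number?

A full binary tree with L leaves has L−1 internal nodes and is counted by C_{L−1}; L = 8 gives C_7.

7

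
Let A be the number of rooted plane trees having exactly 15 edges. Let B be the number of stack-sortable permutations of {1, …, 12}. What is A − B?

9486833

A rooted plane tree with 15 edges has 16 nodes, and the count is C_15. So A = C_15 = 9694845.
Stack-sortable permutations are exactly the 231-avoiding ones, counted by C_n; here n = 12. So B = C_12 = 208012.
A − B = 9694845 − 208012 = 9486833.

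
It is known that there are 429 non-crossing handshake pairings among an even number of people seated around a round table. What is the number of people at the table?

Non-crossing handshake pairings of 2n people are counted by C_n. The Catalan number equal to 429 is C_7.
So n = 7, and there are 2n = 14 people.

14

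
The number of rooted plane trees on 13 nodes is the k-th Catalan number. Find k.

12

A rooted plane tree on 13 nodes has 12 edges, and such trees are counted by C_12.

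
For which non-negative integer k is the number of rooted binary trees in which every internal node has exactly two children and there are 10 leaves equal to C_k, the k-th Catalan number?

9

Full binary trees with 10 leaves have 10−1 = 9 internal nodes, so there are C_9 of them.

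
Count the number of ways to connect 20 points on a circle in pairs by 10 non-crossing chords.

Non-crossing perfect matchings of 2n points on a circle are counted by C_n; with 20 points, n = 10.
C_10 = C(20,10)/11 = 184756/11 = 16796.

16796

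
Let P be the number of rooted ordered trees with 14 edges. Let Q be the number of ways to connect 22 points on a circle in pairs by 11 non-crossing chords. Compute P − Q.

Rooted ordered trees with n edges are counted by C_n; here n = 14. So P = C_14 = 2674440.
Pairing 22 circle points by 11 non-crossing chords gives C_11 matchings. So Q = C_11 = 58786.
P − Q = 2674440 − 58786 = 2615654.

2615654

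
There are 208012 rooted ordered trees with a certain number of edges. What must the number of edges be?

12

Rooted ordered trees with n edges are counted by C_n. Since C_12 = 208012, the index is 12.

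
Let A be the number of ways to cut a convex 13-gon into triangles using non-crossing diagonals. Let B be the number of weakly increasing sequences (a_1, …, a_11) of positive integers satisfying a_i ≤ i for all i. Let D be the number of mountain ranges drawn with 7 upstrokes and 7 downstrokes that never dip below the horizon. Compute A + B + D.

Triangulations of a convex m-gon are counted by C_{m−2}; with m = 13 this is C_11. So A = C_11 = 58786.
Such sub-staircase sequences of length n are counted by C_n; here n = 11. So B = C_11 = 58786.
Dyck paths of semilength n (length 2n) are counted by C_n; here n = 7. So D = C_7 = 429.
A + B + D = 58786 + 58786 + 429 = 118001.

118001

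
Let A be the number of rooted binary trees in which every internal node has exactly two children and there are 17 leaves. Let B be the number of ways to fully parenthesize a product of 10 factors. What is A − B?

Full binary trees with 17 leaves have 17−1 = 16 internal nodes, so there are C_16 of them. So A = C_16 = 35357670.
Ways to associate a product of 10 factors correspond to binary trees on 10 leaves, so the count is C_9. So B = C_9 = 4862.
A − B = 35357670 − 4862 = 35352808.

35352808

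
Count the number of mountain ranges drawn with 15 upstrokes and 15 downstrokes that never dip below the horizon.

A Dyck path with 15 up-steps and 15 down-steps has semilength 15, so there are C_15 of them.
C_15 = C_14 · 2(2·14+1)/(14+2) = 2674440 · 58/16 = 9694845.

9694845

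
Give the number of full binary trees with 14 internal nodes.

2674440

The number of full binary trees on 14 internal nodes is the Catalan number C_14.
C_14 = C(28,14)/15 = 40116600/15 = 2674440.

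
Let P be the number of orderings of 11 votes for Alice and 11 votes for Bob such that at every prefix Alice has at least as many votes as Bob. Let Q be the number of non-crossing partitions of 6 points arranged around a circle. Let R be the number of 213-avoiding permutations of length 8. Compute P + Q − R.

Ballot sequences with n votes each where one side never trails are Dyck words, counted by C_n; here n = 11. So P = C_11 = 58786.
Non-crossing partitions of an n-element set are counted by C_n; here n = 6. So Q = C_6 = 132.
Permutations of [n] avoiding any single length-3 pattern are counted by C_n; here n = 8. So R = C_8 = 1430.
P + Q − R = 58786 + 132 − 1430 = 57488.

57488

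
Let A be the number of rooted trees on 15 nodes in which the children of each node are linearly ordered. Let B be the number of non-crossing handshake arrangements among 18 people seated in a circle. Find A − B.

2669578

Rooted ordered (plane) trees on m nodes have m−1 edges and are counted by C_{m−1}; m = 15 gives C_14. So A = C_14 = 2674440.
Non-crossing handshake pairings of 2n people are counted by C_n; 18 people gives n = 9. So B = C_9 = 4862.
A − B = 2674440 − 4862 = 2669578.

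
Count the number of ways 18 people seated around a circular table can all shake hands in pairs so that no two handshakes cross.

4862

Non-crossing handshake pairings of 2n people are counted by C_n; 18 people gives n = 9.
C_9 = 4862.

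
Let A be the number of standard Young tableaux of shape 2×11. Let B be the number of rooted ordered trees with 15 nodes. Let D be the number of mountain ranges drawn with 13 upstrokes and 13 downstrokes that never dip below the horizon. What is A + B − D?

Standard Young tableaux of shape 2×n are counted by C_n; here n = 11. So A = C_11 = 58786.
Rooted ordered (plane) trees on m nodes have m−1 edges and are counted by C_{m−1}; m = 15 gives C_14. So B = C_14 = 2674440.
Paths of 13 up- and 13 down-steps that never dip below the axis are Dyck paths; their count is C_13. So D = C_13 = 742900.
A + B − D = 58786 + 2674440 − 742900 = 1990326.

1990326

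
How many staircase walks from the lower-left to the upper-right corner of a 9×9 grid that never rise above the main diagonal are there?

Monotone paths in an n×n grid that stay weakly below the diagonal are counted by C_n; here n = 9.
C_9 = C(18,9)/10 = 48620/10 = 4862.

4862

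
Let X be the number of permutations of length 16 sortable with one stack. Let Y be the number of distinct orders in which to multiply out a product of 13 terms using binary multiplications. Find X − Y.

35149658

Stack-sortable permutations are exactly the 231-avoiding ones, counted by C_n; here n = 16. So X = C_16 = 35357670.
Ways to associate a product of 13 factors correspond to binary trees on 13 leaves, so the count is C_12. So Y = C_12 = 208012.
X − Y = 35357670 − 208012 = 35149658.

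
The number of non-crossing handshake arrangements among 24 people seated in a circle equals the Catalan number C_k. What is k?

With 24 = 2·12 people, non-crossing handshake pairings are non-crossing perfect matchings on a circle, counted by C_12.

12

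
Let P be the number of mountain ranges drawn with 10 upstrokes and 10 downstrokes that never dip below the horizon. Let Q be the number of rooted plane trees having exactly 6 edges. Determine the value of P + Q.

Dyck paths of semilength n (length 2n) are counted by C_n; here n = 10. So P = C_10 = 16796.
Rooted ordered trees with n edges are counted by C_n; here n = 6. So Q = C_6 = 132.
P + Q = 16796 + 132 = 16928.

16928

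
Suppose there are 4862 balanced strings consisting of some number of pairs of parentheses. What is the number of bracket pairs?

9

Balanced strings of n bracket-pairs are counted by C_n; 4862 = C_9.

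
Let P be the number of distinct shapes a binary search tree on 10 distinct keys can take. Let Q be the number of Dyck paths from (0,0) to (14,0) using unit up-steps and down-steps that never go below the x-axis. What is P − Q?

16367

There are C_n binary search tree shapes on n keys; with n = 10 that is C_10. So P = C_10 = 16796.
Paths of 7 up- and 7 down-steps that never dip below the axis are Dyck paths; their count is C_7. So Q = C_7 = 429.
P − Q = 16796 − 429 = 16367.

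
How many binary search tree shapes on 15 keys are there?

Binary trees (left/right distinguished) on n nodes are counted by C_n; here n = 15.
C_15 = C(30,15)/16 = 155117520/16 = 9694845.

9694845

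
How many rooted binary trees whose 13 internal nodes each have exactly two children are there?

The number of full binary trees on 13 internal nodes is the Catalan number C_13.
C_13 = 742900.

742900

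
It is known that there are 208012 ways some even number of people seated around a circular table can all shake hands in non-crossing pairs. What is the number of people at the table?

24

Non-crossing handshake pairings of 2n people are counted by C_n, and C_12 = 208012.
So n = 12, and there are 2n = 24 people.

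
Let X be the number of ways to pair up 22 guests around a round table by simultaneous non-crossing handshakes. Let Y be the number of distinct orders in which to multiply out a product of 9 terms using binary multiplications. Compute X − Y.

Non-crossing handshake pairings of 2n people are counted by C_n; 22 people gives n = 11. So X = C_11 = 58786.
Bracketing 9 factors into binary products is counted by C_{9−1} = C_8. So Y = C_8 = 1430.
X − Y = 58786 − 1430 = 57356.

57356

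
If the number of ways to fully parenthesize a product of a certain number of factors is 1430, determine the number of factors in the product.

9

Parenthesizations of m factors are counted by C_{m−1}. The Catalan number equal to 1430 is C_8.
So the index is 8, and the number of factors is 8 + 1 = 9.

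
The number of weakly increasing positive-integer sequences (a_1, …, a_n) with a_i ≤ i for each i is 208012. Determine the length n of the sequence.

Such sub-staircase sequences of length n are counted by C_n; 208012 = C_12.

12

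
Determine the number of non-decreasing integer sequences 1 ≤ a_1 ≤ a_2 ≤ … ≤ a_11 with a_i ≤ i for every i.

Such sub-staircase sequences of length n are counted by C_n; here n = 11.
C_11 = C_10 · 2(2·10+1)/(10+2) = 16796 · 42/12 = 58786.

58786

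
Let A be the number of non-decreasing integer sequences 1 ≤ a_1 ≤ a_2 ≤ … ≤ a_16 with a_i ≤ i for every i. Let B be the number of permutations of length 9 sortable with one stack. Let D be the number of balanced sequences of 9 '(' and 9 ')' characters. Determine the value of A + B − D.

Weakly increasing sequences with a_i ≤ i biject with Dyck paths of semilength 16, so there are C_16. So A = C_16 = 35357670.
Stack-sortable permutations are exactly the 231-avoiding ones, counted by C_n; here n = 9. So B = C_9 = 4862.
A balanced arrangement of 9 bracket pairs is a Dyck word of semilength 9, so the count is C_9. So D = C_9 = 4862.
A + B − D = 35357670 + 4862 − 4862 = 35357670.

35357670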